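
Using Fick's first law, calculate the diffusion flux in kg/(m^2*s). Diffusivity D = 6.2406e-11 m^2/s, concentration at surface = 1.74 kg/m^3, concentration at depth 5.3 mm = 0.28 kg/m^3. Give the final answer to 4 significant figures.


J = -D * (dC/dx) = D * (C1 - C2) / dx
J = 6.2406e-11 * (1.74 - 0.28) / 5.3e-03
J = 1.719e-08 kg/(m^2*s)


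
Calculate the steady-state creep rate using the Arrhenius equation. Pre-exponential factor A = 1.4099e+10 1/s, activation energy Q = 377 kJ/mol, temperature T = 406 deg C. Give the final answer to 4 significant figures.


rate = A * exp(-Q / (R*T))
T = 406 + 273.15 = 679.15 K
rate = 1.4099e+10 * exp(-377e3 / (8.314 * 679.15))
rate = 1.42e-19 1/s


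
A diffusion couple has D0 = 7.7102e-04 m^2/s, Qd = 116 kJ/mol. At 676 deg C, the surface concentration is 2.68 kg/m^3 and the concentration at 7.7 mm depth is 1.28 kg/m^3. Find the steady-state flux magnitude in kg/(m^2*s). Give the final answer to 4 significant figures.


Step 1: D = D0 * exp(-Qd/(R*T))
T = 676 + 273.15 = 949.15 K
D = 7.7102e-04 * exp(-116e3 / (8.314 * 949.15)) = 3.18419e-10 m^2/s
Step 2: J = D * (C1 - C2) / dx
J = 3.18419e-10 * (2.68 - 1.28) / 7.7e-03
J = 5.789e-08 kg/(m^2*s)


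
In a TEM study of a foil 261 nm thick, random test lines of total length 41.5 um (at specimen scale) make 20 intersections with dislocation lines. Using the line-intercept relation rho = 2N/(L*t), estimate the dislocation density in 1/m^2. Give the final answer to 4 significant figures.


rho = 2N / (L * t)
L = 41.5 um = 4.15e-05 m, t = 261 nm = 2.61e-07 m
rho = 2 * 20 / (4.15e-05 * 2.61e-07)
rho = 3.693e+12 1/m^2


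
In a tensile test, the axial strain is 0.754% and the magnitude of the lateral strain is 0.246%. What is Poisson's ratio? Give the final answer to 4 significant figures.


nu = -epsilon_lat / epsilon_axial
Lateral strain is contraction (negative), so using magnitudes:
nu = 0.246 / 0.754
nu = 0.3263


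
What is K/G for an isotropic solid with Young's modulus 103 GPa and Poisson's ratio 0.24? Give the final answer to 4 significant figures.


G = E / (2*(1+nu))
G = 103 / (2*(1+0.24)) = 41.5323 GPa
K = E / (3*(1-2*nu))
K = 103 / (3*(1-2*0.24)) = 66.0256 GPa
K/G = 66.0256 / 41.5323 = 1.59


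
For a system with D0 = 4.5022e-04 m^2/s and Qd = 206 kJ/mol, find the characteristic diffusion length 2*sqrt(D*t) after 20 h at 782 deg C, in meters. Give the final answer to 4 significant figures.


Step 1: D = D0 * exp(-Qd/(R*T))
T = 1055.15 K
D = 4.5022e-04 * exp(-206e3 / (8.314 * 1055.15)) = 2.85191e-14 m^2/s
Step 2: L = 2*sqrt(D*t)
t = 20 h = 72000 s
L = 2*sqrt(2.85191e-14 * 72000) = 9.063e-05 m


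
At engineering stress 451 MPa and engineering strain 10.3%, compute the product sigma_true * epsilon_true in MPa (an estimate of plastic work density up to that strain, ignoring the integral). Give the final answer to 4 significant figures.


sigma_true = sigma_eng * (1 + epsilon_eng)
sigma_true = 451 * (1 + 0.103) = 497.453 MPa
epsilon_true = ln(1 + epsilon_eng)
epsilon_true = ln(1 + 0.103) = 0.0980337
sigma_true * epsilon_true = 497.453 * 0.0980337 = 48.77 MPa


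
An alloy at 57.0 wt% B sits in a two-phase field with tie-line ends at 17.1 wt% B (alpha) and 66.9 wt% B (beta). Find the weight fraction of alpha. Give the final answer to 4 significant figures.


f_alpha = (C_beta - C0) / (C_beta - C_alpha)
f_alpha = (66.9 - 57.0) / (66.9 - 17.1)
f_alpha = 0.1988


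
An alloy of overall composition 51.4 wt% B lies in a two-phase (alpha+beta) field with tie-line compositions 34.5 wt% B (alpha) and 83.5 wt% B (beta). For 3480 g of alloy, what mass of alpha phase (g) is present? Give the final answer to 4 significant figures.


f_alpha = (C_beta - C0) / (C_beta - C_alpha)
f_alpha = (83.5 - 51.4) / (83.5 - 34.5) = 0.655102
m_alpha = f_alpha * m_total = 0.655102 * 3480 = 2280 g


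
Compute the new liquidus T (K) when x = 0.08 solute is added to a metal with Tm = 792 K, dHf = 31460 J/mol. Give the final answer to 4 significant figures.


dT = R*Tm^2*x / dHf
dT = 8.314 * 792^2 * 0.08 / 31460
dT = 13.2615 K
T_new = 792 - 13.2615 = 778.7 K


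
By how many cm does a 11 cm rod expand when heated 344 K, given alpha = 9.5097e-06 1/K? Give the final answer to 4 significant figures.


dL = L0 * alpha * dT
dL = 11 * 9.5097e-06 * 344
dL = 0.03598 cm


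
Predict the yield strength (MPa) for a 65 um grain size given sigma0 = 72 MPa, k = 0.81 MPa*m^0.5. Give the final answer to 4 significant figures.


sigma_y = sigma0 + k / sqrt(d)
d = 65 um = 6.5e-05 m
sigma_y = 72 + 0.81 / sqrt(6.5e-05)
sigma_y = 172.5 MPa


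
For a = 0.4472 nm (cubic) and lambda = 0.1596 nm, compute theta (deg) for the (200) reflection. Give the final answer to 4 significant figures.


d = a / sqrt(h^2+k^2+l^2)
d = 0.4472 / sqrt(4) = 0.2236 nm
lambda = 2*d*sin(theta)  =>  sin(theta) = lambda / (2*d)
sin(theta) = 0.1596 / (2 * 0.2236) = 0.356887
theta = 20.91 deg


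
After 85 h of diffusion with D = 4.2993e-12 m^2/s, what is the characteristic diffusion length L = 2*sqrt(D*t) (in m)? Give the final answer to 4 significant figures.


t = 85 hr = 306000 s
Diffusion length = 2*sqrt(D*t)
= 2*sqrt(4.2993e-12 * 306000)
= 2.294e-03 m


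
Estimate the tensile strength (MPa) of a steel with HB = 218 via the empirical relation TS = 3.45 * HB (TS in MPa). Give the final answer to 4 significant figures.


TS (MPa) = 3.45 * HB
TS = 3.45 * 218
TS = 752.1 MPa


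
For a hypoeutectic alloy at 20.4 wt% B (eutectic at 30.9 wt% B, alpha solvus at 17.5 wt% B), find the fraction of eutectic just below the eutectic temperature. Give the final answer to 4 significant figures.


f_primary = (C_e - C0) / (C_e - C_alpha_max)
f_primary = (30.9 - 20.4) / (30.9 - 17.5)
f_primary = 0.783582
f_eutectic = 1 - 0.783582 = 0.2164


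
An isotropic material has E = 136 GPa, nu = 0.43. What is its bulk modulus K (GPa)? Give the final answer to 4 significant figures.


K = E / (3*(1-2*nu))
K = 136 / (3*(1-2*0.43))
K = 323.8 GPa


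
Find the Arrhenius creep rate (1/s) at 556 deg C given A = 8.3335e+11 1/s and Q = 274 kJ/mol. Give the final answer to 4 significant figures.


rate = A * exp(-Q / (R*T))
T = 556 + 273.15 = 829.15 K
rate = 8.3335e+11 * exp(-274e3 / (8.314 * 829.15))
rate = 4.558e-06 1/s


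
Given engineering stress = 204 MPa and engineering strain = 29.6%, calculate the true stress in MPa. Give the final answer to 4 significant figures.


sigma_true = sigma_eng * (1 + epsilon_eng)
sigma_true = 204 * (1 + 0.296)
sigma_true = 264.4 MPa


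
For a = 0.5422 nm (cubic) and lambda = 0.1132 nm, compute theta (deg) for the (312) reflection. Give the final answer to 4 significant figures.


d = a / sqrt(h^2+k^2+l^2)
d = 0.5422 / sqrt(14) = 0.144909 nm
lambda = 2*d*sin(theta)  =>  sin(theta) = lambda / (2*d)
sin(theta) = 0.1132 / (2 * 0.144909) = 0.39059
theta = 22.99 deg


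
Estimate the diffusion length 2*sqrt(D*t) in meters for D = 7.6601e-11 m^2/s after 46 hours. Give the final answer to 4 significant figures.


t = 46 hr = 165600 s
Diffusion length = 2*sqrt(D*t)
= 2*sqrt(7.6601e-11 * 165600)
= 7.123e-03 m


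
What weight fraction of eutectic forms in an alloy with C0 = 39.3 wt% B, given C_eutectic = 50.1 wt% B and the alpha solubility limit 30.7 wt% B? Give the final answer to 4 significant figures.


f_primary = (C_e - C0) / (C_e - C_alpha_max)
f_primary = (50.1 - 39.3) / (50.1 - 30.7)
f_primary = 0.556701
f_eutectic = 1 - 0.556701 = 0.4433


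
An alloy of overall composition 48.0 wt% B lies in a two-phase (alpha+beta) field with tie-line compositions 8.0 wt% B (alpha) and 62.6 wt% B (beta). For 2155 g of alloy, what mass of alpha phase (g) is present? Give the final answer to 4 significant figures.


f_alpha = (C_beta - C0) / (C_beta - C_alpha)
f_alpha = (62.6 - 48.0) / (62.6 - 8.0) = 0.267399
m_alpha = f_alpha * m_total = 0.267399 * 2155 = 576.2 g


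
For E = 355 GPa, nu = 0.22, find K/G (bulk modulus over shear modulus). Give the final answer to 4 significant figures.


G = E / (2*(1+nu))
G = 355 / (2*(1+0.22)) = 145.492 GPa
K = E / (3*(1-2*nu))
K = 355 / (3*(1-2*0.22)) = 211.31 GPa
K/G = 211.31 / 145.492 = 1.452


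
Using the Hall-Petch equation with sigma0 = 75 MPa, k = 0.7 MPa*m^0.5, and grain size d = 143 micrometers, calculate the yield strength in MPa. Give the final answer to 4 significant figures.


sigma_y = sigma0 + k / sqrt(d)
d = 143 um = 1.43e-04 m
sigma_y = 75 + 0.7 / sqrt(1.43e-04)
sigma_y = 133.5 MPa


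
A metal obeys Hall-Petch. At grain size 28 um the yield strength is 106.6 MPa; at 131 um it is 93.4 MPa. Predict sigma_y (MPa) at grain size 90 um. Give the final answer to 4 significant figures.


sigma_y = sigma0 + k / sqrt(d)
1/sqrt(d1) = 1/sqrt(2.8e-05) = 188.982;  1/sqrt(d2) = 87.3704
k = (sigma1 - sigma2) / (1/sqrt(d1) - 1/sqrt(d2)) = (106.6 - 93.4) / (188.982 - 87.3704) = 0.129906 MPa*m^0.5
sigma0 = sigma1 - k/sqrt(d1) = 106.6 - 0.129906*188.982 = 82.05 MPa
sigma_y(d3) = 82.05 + 0.129906 / sqrt(9e-05) = 95.74 MPa


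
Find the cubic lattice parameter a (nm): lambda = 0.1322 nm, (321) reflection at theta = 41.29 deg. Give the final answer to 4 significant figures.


d = lambda / (2*sin(theta))
d = 0.1322 / (2*sin(41.29 deg))
d = 0.100171 nm
a = d * sqrt(h^2+k^2+l^2) = 0.100171 * sqrt(14)
a = 0.3748 nm


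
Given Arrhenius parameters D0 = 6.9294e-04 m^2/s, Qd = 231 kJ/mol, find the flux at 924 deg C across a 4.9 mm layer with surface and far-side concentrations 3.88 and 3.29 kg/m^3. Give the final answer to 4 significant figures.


Step 1: D = D0 * exp(-Qd/(R*T))
T = 924 + 273.15 = 1197.15 K
D = 6.9294e-04 * exp(-231e3 / (8.314 * 1197.15)) = 5.77066e-14 m^2/s
Step 2: J = D * (C1 - C2) / dx
J = 5.77066e-14 * (3.88 - 3.29) / 4.9e-03
J = 6.948e-12 kg/(m^2*s)


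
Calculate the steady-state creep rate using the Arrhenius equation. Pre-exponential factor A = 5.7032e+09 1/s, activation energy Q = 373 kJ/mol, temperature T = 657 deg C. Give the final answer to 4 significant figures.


rate = A * exp(-Q / (R*T))
T = 657 + 273.15 = 930.15 K
rate = 5.7032e+09 * exp(-373e3 / (8.314 * 930.15))
rate = 6.438e-12 1/s


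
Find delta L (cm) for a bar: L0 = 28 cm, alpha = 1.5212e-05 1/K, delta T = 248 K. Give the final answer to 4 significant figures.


dL = L0 * alpha * dT
dL = 28 * 1.5212e-05 * 248
dL = 0.1056 cm


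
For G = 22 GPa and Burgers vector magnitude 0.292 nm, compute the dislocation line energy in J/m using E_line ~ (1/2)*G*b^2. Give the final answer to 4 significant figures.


E = G*b^2/2
b = 0.292 nm = 2.92e-10 m
G = 22 GPa = 2.2e+10 Pa
E = 0.5 * 2.2e+10 * (2.92e-10)^2
E = 9.379e-10 J/m


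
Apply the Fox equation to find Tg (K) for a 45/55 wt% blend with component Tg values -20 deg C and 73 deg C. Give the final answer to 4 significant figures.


1/Tg = w1/Tg1 + w2/Tg2 (in Kelvin)
Tg1 = 253.15 K, Tg2 = 346.15 K
1/Tg = 0.45/253.15 + 0.55/346.15
Tg = 297 K


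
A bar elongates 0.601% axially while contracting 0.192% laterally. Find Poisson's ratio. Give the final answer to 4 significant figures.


nu = -epsilon_lat / epsilon_axial
Lateral strain is contraction (negative), so using magnitudes:
nu = 0.192 / 0.601
nu = 0.3195


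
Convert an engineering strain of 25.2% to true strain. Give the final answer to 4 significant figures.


epsilon_true = ln(1 + epsilon_eng)
epsilon_true = ln(1 + 0.252)
epsilon_true = 0.2247


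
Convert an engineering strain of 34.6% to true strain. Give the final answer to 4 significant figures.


epsilon_true = ln(1 + epsilon_eng)
epsilon_true = ln(1 + 0.346)
epsilon_true = 0.2971


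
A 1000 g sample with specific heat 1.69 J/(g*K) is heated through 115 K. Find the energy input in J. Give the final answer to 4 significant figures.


Q = m * cp * dT
Q = 1000 * 1.69 * 115
Q = 194400 J


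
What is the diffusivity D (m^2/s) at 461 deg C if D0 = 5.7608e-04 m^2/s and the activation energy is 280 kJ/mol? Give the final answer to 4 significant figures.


D = D0 * exp(-Qd / (R*T))
T = 734.15 K
D = 5.7608e-04 * exp(-280e3 / (8.314 * 734.15))
D = 6.884e-24 m^2/s


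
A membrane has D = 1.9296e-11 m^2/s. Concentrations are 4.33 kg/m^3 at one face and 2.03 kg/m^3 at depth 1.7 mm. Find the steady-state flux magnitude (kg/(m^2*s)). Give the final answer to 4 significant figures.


J = -D * (dC/dx) = D * (C1 - C2) / dx
J = 1.9296e-11 * (4.33 - 2.03) / 1.7e-03
J = 2.611e-08 kg/(m^2*s)


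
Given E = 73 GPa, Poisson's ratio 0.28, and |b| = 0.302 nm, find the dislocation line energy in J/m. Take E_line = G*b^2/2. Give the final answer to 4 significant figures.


Step 1: G = E / (2*(1+nu))
G = 73 / (2*(1+0.28)) = 28.5156 GPa = 2.85156e+10 Pa
Step 2: E_line = G*b^2/2
b = 0.302 nm = 3.02e-10 m
E_line = 0.5 * 2.85156e+10 * (3.02e-10)^2 = 1.3e-09 J/m


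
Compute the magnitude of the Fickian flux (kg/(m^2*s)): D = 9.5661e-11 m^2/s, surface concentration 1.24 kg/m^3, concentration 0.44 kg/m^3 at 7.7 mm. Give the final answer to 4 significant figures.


J = -D * (dC/dx) = D * (C1 - C2) / dx
J = 9.5661e-11 * (1.24 - 0.44) / 7.7e-03
J = 9.939e-09 kg/(m^2*s)


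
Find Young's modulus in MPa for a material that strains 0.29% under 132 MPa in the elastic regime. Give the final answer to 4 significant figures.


E = sigma / epsilon
epsilon = 0.29% = 2.9e-03
E = 132 / 2.9e-03
E = 45520 MPa


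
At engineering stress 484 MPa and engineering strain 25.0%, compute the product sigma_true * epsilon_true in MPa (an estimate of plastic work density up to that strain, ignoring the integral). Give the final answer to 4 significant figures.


sigma_true = sigma_eng * (1 + epsilon_eng)
sigma_true = 484 * (1 + 0.25) = 605 MPa
epsilon_true = ln(1 + epsilon_eng)
epsilon_true = ln(1 + 0.25) = 0.223144
sigma_true * epsilon_true = 605 * 0.223144 = 135 MPa


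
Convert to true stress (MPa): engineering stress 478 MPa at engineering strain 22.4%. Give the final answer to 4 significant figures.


sigma_true = sigma_eng * (1 + epsilon_eng)
sigma_true = 478 * (1 + 0.224)
sigma_true = 585.1 MPa


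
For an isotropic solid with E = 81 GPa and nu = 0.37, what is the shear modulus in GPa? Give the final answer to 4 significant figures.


G = E / (2*(1+nu))
G = 81 / (2*(1+0.37))
G = 29.56 GPa


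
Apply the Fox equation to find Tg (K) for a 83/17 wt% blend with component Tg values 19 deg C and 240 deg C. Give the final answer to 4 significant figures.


1/Tg = w1/Tg1 + w2/Tg2 (in Kelvin)
Tg1 = 292.15 K, Tg2 = 513.15 K
1/Tg = 0.83/292.15 + 0.17/513.15
Tg = 315.2 K


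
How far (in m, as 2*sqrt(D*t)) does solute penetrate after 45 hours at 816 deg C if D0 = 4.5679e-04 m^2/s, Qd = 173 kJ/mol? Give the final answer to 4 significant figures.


Step 1: D = D0 * exp(-Qd/(R*T))
T = 1089.15 K
D = 4.5679e-04 * exp(-173e3 / (8.314 * 1089.15)) = 2.30407e-12 m^2/s
Step 2: L = 2*sqrt(D*t)
t = 45 h = 162000 s
L = 2*sqrt(2.30407e-12 * 162000) = 1.222e-03 m


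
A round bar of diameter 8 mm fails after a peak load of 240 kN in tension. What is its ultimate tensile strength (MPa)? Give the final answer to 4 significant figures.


A0 = pi*(d/2)^2 = pi*(8/2)^2 = 50.2655 mm^2
UTS = F_max / A0 = 240*1000 / 50.2655
UTS = 4775 MPa


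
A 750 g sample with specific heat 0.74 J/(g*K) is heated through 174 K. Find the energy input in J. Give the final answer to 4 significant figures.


Q = m * cp * dT
Q = 750 * 0.74 * 174
Q = 96570 J


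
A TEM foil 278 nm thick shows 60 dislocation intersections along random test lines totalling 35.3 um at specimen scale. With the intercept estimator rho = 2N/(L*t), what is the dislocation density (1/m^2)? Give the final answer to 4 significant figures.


rho = 2N / (L * t)
L = 35.3 um = 3.53e-05 m, t = 278 nm = 2.78e-07 m
rho = 2 * 60 / (3.53e-05 * 2.78e-07)
rho = 1.223e+13 1/m^2


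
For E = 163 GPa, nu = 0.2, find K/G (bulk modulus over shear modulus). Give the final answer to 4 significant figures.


G = E / (2*(1+nu))
G = 163 / (2*(1+0.2)) = 67.9167 GPa
K = E / (3*(1-2*nu))
K = 163 / (3*(1-2*0.2)) = 90.5556 GPa
K/G = 90.5556 / 67.9167 = 1.333


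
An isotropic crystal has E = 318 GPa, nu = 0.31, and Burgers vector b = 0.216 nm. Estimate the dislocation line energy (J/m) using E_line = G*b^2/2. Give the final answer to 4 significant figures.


Step 1: G = E / (2*(1+nu))
G = 318 / (2*(1+0.31)) = 121.374 GPa = 1.21374e+11 Pa
Step 2: E_line = G*b^2/2
b = 0.216 nm = 2.16e-10 m
E_line = 0.5 * 1.21374e+11 * (2.16e-10)^2 = 2.831e-09 J/m


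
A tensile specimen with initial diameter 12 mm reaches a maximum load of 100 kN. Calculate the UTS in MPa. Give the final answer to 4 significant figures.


A0 = pi*(d/2)^2 = pi*(12/2)^2 = 113.097 mm^2
UTS = F_max / A0 = 100*1000 / 113.097
UTS = 884.2 MPa


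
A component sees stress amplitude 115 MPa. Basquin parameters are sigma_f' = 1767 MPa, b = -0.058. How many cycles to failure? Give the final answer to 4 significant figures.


sigma_a = sigma_f' * (2*Nf)^b
2*Nf = (sigma_a / sigma_f')^(1/b)
2*Nf = (115 / 1767)^(1/-0.058)
2*Nf = 2.8679e+20
Nf = 1.434e+20 cycles


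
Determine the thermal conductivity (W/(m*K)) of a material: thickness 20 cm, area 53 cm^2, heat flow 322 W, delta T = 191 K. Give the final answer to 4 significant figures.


k = Q*L / (A*dT)
L = 0.2 m, A = 5.3e-03 m^2
k = 322 * 0.2 / (5.3e-03 * 191)
k = 63.62 W/(m*K)


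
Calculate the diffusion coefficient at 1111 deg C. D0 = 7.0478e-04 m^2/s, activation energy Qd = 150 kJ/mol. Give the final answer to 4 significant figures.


D = D0 * exp(-Qd / (R*T))
T = 1384.15 K
D = 7.0478e-04 * exp(-150e3 / (8.314 * 1384.15))
D = 1.539e-09 m^2/s


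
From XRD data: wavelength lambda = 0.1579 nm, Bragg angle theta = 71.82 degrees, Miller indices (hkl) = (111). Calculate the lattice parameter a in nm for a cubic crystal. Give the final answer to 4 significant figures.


d = lambda / (2*sin(theta))
d = 0.1579 / (2*sin(71.82 deg))
d = 0.0830982 nm
a = d * sqrt(h^2+k^2+l^2) = 0.0830982 * sqrt(3)
a = 0.1439 nm


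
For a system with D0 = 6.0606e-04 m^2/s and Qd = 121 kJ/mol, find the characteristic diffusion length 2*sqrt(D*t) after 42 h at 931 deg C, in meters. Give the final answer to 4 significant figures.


Step 1: D = D0 * exp(-Qd/(R*T))
T = 1204.15 K
D = 6.0606e-04 * exp(-121e3 / (8.314 * 1204.15)) = 3.41574e-09 m^2/s
Step 2: L = 2*sqrt(D*t)
t = 42 h = 151200 s
L = 2*sqrt(3.41574e-09 * 151200) = 0.04545 m


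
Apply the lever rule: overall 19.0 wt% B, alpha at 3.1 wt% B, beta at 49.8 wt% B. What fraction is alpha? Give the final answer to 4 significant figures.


f_alpha = (C_beta - C0) / (C_beta - C_alpha)
f_alpha = (49.8 - 19.0) / (49.8 - 3.1)
f_alpha = 0.6595


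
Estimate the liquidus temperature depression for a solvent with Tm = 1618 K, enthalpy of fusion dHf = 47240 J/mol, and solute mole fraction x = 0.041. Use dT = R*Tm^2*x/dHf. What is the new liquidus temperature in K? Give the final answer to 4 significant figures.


dT = R*Tm^2*x / dHf
dT = 8.314 * 1618^2 * 0.041 / 47240
dT = 18.8904 K
T_new = 1618 - 18.8904 = 1599 K


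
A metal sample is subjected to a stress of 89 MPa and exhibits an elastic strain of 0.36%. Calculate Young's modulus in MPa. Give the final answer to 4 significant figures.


E = sigma / epsilon
epsilon = 0.36% = 3.6e-03
E = 89 / 3.6e-03
E = 24720 MPa


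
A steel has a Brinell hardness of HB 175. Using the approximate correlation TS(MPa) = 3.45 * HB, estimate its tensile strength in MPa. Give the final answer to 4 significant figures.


TS (MPa) = 3.45 * HB
TS = 3.45 * 175
TS = 603.8 MPa


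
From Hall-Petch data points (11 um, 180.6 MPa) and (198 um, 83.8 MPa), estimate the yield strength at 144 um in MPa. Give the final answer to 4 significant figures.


sigma_y = sigma0 + k / sqrt(d)
1/sqrt(d1) = 1/sqrt(1.1e-05) = 301.511;  1/sqrt(d2) = 71.0669
k = (sigma1 - sigma2) / (1/sqrt(d1) - 1/sqrt(d2)) = (180.6 - 83.8) / (301.511 - 71.0669) = 0.420058 MPa*m^0.5
sigma0 = sigma1 - k/sqrt(d1) = 180.6 - 0.420058*301.511 = 53.9478 MPa
sigma_y(d3) = 53.9478 + 0.420058 / sqrt(1.44e-04) = 88.95 MPa


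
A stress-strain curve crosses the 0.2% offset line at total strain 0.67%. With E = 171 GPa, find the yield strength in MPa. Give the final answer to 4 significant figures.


Offset strain = 0.002
Elastic strain at yield = total_strain - offset = 6.7e-03 - 0.002 = 4.7e-03
sigma_y = E * elastic_strain = 171000 * 4.7e-03
sigma_y = 803.7 MPa


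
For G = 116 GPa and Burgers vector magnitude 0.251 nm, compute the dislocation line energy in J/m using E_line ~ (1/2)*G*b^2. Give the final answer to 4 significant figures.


E = G*b^2/2
b = 0.251 nm = 2.51e-10 m
G = 116 GPa = 1.16e+11 Pa
E = 0.5 * 1.16e+11 * (2.51e-10)^2
E = 3.654e-09 J/m


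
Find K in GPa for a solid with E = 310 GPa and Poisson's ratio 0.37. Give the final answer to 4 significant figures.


K = E / (3*(1-2*nu))
K = 310 / (3*(1-2*0.37))
K = 397.4 GPa


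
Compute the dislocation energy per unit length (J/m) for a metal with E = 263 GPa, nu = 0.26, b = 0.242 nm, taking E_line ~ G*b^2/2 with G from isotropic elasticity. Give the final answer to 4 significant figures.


Step 1: G = E / (2*(1+nu))
G = 263 / (2*(1+0.26)) = 104.365 GPa = 1.04365e+11 Pa
Step 2: E_line = G*b^2/2
b = 0.242 nm = 2.42e-10 m
E_line = 0.5 * 1.04365e+11 * (2.42e-10)^2 = 3.056e-09 J/m


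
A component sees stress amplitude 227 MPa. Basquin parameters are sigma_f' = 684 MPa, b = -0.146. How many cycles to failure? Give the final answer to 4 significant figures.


sigma_a = sigma_f' * (2*Nf)^b
2*Nf = (sigma_a / sigma_f')^(1/b)
2*Nf = (227 / 684)^(1/-0.146)
2*Nf = 1909.98
Nf = 955 cycles


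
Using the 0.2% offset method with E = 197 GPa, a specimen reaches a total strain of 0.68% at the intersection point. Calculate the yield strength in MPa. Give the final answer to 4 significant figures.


Offset strain = 0.002
Elastic strain at yield = total_strain - offset = 6.8e-03 - 0.002 = 4.8e-03
sigma_y = E * elastic_strain = 197000 * 4.8e-03
sigma_y = 945.6 MPa


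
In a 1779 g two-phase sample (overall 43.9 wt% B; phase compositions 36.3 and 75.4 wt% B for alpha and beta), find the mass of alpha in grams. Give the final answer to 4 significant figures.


f_alpha = (C_beta - C0) / (C_beta - C_alpha)
f_alpha = (75.4 - 43.9) / (75.4 - 36.3) = 0.805627
m_alpha = f_alpha * m_total = 0.805627 * 1779 = 1433 g


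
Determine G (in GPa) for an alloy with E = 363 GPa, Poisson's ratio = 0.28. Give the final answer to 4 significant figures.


G = E / (2*(1+nu))
G = 363 / (2*(1+0.28))
G = 141.8 GPa


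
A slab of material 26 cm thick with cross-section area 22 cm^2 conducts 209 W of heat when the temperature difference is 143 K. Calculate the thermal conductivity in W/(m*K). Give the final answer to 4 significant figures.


k = Q*L / (A*dT)
L = 0.26 m, A = 2.2e-03 m^2
k = 209 * 0.26 / (2.2e-03 * 143)
k = 172.7 W/(m*K)


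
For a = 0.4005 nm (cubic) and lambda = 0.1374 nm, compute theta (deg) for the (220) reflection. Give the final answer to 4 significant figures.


d = a / sqrt(h^2+k^2+l^2)
d = 0.4005 / sqrt(8) = 0.141598 nm
lambda = 2*d*sin(theta)  =>  sin(theta) = lambda / (2*d)
sin(theta) = 0.1374 / (2 * 0.141598) = 0.485176
theta = 29.02 deg


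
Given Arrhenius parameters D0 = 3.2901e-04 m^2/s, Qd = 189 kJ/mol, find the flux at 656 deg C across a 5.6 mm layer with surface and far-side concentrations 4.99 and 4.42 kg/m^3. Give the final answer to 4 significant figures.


Step 1: D = D0 * exp(-Qd/(R*T))
T = 656 + 273.15 = 929.15 K
D = 3.2901e-04 * exp(-189e3 / (8.314 * 929.15)) = 7.79269e-15 m^2/s
Step 2: J = D * (C1 - C2) / dx
J = 7.79269e-15 * (4.99 - 4.42) / 5.6e-03
J = 7.932e-13 kg/(m^2*s)


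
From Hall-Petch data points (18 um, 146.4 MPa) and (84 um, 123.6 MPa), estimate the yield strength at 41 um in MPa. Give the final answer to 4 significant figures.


sigma_y = sigma0 + k / sqrt(d)
1/sqrt(d1) = 1/sqrt(1.8e-05) = 235.702;  1/sqrt(d2) = 109.109
k = (sigma1 - sigma2) / (1/sqrt(d1) - 1/sqrt(d2)) = (146.4 - 123.6) / (235.702 - 109.109) = 0.180104 MPa*m^0.5
sigma0 = sigma1 - k/sqrt(d1) = 146.4 - 0.180104*235.702 = 103.949 MPa
sigma_y(d3) = 103.949 + 0.180104 / sqrt(4.1e-05) = 132.1 MPa


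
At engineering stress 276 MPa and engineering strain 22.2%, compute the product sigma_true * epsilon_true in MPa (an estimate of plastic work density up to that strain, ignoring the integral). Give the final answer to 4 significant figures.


sigma_true = sigma_eng * (1 + epsilon_eng)
sigma_true = 276 * (1 + 0.222) = 337.272 MPa
epsilon_true = ln(1 + epsilon_eng)
epsilon_true = ln(1 + 0.222) = 0.200489
sigma_true * epsilon_true = 337.272 * 0.200489 = 67.62 MPa


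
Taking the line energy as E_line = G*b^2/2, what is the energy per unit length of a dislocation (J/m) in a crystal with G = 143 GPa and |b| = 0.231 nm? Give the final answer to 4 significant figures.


E = G*b^2/2
b = 0.231 nm = 2.31e-10 m
G = 143 GPa = 1.43e+11 Pa
E = 0.5 * 1.43e+11 * (2.31e-10)^2
E = 3.815e-09 J/m


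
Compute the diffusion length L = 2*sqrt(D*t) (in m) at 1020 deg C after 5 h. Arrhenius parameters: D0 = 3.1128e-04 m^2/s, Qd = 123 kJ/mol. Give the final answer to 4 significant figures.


Step 1: D = D0 * exp(-Qd/(R*T))
T = 1293.15 K
D = 3.1128e-04 * exp(-123e3 / (8.314 * 1293.15)) = 3.34651e-09 m^2/s
Step 2: L = 2*sqrt(D*t)
t = 5 h = 18000 s
L = 2*sqrt(3.34651e-09 * 18000) = 0.01552 m


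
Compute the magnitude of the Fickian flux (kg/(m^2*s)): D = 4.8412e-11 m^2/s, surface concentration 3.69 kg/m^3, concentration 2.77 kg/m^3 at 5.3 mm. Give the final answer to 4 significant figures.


J = -D * (dC/dx) = D * (C1 - C2) / dx
J = 4.8412e-11 * (3.69 - 2.77) / 5.3e-03
J = 8.404e-09 kg/(m^2*s)


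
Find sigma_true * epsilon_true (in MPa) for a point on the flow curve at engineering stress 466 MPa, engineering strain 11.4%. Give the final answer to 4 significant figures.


sigma_true = sigma_eng * (1 + epsilon_eng)
sigma_true = 466 * (1 + 0.114) = 519.124 MPa
epsilon_true = ln(1 + epsilon_eng)
epsilon_true = ln(1 + 0.114) = 0.107957
sigma_true * epsilon_true = 519.124 * 0.107957 = 56.04 MPa


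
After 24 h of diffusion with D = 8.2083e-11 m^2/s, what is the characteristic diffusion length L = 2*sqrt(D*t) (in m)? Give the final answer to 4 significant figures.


t = 24 hr = 86400 s
Diffusion length = 2*sqrt(D*t)
= 2*sqrt(8.2083e-11 * 86400)
= 5.326e-03 m


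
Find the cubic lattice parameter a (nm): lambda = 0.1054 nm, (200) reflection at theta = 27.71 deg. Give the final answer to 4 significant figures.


d = lambda / (2*sin(theta))
d = 0.1054 / (2*sin(27.71 deg))
d = 0.113334 nm
a = d * sqrt(h^2+k^2+l^2) = 0.113334 * sqrt(4)
a = 0.2267 nm


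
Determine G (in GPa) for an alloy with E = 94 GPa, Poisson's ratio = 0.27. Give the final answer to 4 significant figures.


G = E / (2*(1+nu))
G = 94 / (2*(1+0.27))
G = 37.01 GPa


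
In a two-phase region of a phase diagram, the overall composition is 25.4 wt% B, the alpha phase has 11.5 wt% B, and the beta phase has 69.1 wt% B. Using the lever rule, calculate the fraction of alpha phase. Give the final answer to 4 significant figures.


f_alpha = (C_beta - C0) / (C_beta - C_alpha)
f_alpha = (69.1 - 25.4) / (69.1 - 11.5)
f_alpha = 0.7587


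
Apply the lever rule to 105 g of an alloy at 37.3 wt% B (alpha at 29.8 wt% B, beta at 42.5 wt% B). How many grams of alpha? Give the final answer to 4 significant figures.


f_alpha = (C_beta - C0) / (C_beta - C_alpha)
f_alpha = (42.5 - 37.3) / (42.5 - 29.8) = 0.409449
m_alpha = f_alpha * m_total = 0.409449 * 105 = 42.99 g


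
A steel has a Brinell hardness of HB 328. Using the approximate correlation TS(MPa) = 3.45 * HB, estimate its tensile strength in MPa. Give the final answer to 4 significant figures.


TS (MPa) = 3.45 * HB
TS = 3.45 * 328
TS = 1132 MPa


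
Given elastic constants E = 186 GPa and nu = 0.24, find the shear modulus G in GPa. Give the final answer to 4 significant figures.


G = E / (2*(1+nu))
G = 186 / (2*(1+0.24))
G = 75 GPa


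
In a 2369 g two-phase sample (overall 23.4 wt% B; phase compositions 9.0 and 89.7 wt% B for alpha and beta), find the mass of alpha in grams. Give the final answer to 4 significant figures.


f_alpha = (C_beta - C0) / (C_beta - C_alpha)
f_alpha = (89.7 - 23.4) / (89.7 - 9.0) = 0.821561
m_alpha = f_alpha * m_total = 0.821561 * 2369 = 1946 g


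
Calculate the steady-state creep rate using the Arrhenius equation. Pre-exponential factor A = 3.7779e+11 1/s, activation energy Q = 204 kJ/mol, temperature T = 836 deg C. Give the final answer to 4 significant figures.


rate = A * exp(-Q / (R*T))
T = 836 + 273.15 = 1109.15 K
rate = 3.7779e+11 * exp(-204e3 / (8.314 * 1109.15))
rate = 93.25 1/s


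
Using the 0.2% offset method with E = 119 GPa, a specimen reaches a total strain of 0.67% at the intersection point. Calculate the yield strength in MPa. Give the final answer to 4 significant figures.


Offset strain = 0.002
Elastic strain at yield = total_strain - offset = 6.7e-03 - 0.002 = 4.7e-03
sigma_y = E * elastic_strain = 119000 * 4.7e-03
sigma_y = 559.3 MPa


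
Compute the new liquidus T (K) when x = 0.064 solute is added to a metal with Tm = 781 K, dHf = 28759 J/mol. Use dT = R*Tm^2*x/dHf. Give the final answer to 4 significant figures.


dT = R*Tm^2*x / dHf
dT = 8.314 * 781^2 * 0.064 / 28759
dT = 11.2854 K
T_new = 781 - 11.2854 = 769.7 K


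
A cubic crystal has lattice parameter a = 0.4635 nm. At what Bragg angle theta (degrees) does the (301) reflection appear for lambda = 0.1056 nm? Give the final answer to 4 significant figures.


d = a / sqrt(h^2+k^2+l^2)
d = 0.4635 / sqrt(10) = 0.146572 nm
lambda = 2*d*sin(theta)  =>  sin(theta) = lambda / (2*d)
sin(theta) = 0.1056 / (2 * 0.146572) = 0.360234
theta = 21.11 deg


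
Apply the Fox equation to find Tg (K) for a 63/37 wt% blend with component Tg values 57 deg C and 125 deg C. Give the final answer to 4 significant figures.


1/Tg = w1/Tg1 + w2/Tg2 (in Kelvin)
Tg1 = 330.15 K, Tg2 = 398.15 K
1/Tg = 0.63/330.15 + 0.37/398.15
Tg = 352.4 K


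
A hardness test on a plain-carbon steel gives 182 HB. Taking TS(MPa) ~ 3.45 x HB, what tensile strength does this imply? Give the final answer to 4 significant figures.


TS (MPa) = 3.45 * HB
TS = 3.45 * 182
TS = 627.9 MPa


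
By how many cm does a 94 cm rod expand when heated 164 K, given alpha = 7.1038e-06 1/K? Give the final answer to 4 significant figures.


dL = L0 * alpha * dT
dL = 94 * 7.1038e-06 * 164
dL = 0.1095 cm


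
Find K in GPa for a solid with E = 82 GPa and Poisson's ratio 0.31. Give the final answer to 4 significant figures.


K = E / (3*(1-2*nu))
K = 82 / (3*(1-2*0.31))
K = 71.93 GPa


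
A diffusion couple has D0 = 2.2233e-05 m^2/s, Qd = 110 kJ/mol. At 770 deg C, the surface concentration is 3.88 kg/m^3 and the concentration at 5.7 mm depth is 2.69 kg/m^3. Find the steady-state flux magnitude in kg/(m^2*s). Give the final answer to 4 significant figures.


Step 1: D = D0 * exp(-Qd/(R*T))
T = 770 + 273.15 = 1043.15 K
D = 2.2233e-05 * exp(-110e3 / (8.314 * 1043.15)) = 6.89707e-11 m^2/s
Step 2: J = D * (C1 - C2) / dx
J = 6.89707e-11 * (3.88 - 2.69) / 5.7e-03
J = 1.44e-08 kg/(m^2*s)


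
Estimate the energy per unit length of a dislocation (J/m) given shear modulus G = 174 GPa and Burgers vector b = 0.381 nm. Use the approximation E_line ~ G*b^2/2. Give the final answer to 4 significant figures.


E = G*b^2/2
b = 0.381 nm = 3.81e-10 m
G = 174 GPa = 1.74e+11 Pa
E = 0.5 * 1.74e+11 * (3.81e-10)^2
E = 1.263e-08 J/m


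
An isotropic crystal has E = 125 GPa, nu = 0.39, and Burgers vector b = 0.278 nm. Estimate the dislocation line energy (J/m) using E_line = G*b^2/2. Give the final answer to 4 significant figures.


Step 1: G = E / (2*(1+nu))
G = 125 / (2*(1+0.39)) = 44.964 GPa = 4.4964e+10 Pa
Step 2: E_line = G*b^2/2
b = 0.278 nm = 2.78e-10 m
E_line = 0.5 * 4.4964e+10 * (2.78e-10)^2 = 1.738e-09 J/m


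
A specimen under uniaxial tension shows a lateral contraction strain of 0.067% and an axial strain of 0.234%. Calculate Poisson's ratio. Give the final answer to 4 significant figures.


nu = -epsilon_lat / epsilon_axial
Lateral strain is contraction (negative), so using magnitudes:
nu = 0.067 / 0.234
nu = 0.2863


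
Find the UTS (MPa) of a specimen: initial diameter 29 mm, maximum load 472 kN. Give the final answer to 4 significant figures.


A0 = pi*(d/2)^2 = pi*(29/2)^2 = 660.52 mm^2
UTS = F_max / A0 = 472*1000 / 660.52
UTS = 714.6 MPa


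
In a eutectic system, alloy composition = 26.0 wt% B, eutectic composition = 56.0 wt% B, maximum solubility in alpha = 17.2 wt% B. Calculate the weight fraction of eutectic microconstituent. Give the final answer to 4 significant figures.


f_primary = (C_e - C0) / (C_e - C_alpha_max)
f_primary = (56.0 - 26.0) / (56.0 - 17.2)
f_primary = 0.773196
f_eutectic = 1 - 0.773196 = 0.2268


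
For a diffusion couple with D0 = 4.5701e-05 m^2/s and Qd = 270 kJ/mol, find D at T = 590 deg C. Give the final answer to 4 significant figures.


D = D0 * exp(-Qd / (R*T))
T = 863.15 K
D = 4.5701e-05 * exp(-270e3 / (8.314 * 863.15))
D = 2.089e-21 m^2/s


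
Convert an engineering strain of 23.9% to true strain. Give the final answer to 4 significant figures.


epsilon_true = ln(1 + epsilon_eng)
epsilon_true = ln(1 + 0.239)
epsilon_true = 0.2143


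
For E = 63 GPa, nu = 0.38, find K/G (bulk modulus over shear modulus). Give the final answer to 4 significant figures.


G = E / (2*(1+nu))
G = 63 / (2*(1+0.38)) = 22.8261 GPa
K = E / (3*(1-2*nu))
K = 63 / (3*(1-2*0.38)) = 87.5 GPa
K/G = 87.5 / 22.8261 = 3.833


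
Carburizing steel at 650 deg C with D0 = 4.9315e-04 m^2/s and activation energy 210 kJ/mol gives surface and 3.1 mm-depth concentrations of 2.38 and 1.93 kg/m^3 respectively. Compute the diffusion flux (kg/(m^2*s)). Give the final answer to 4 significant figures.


Step 1: D = D0 * exp(-Qd/(R*T))
T = 650 + 273.15 = 923.15 K
D = 4.9315e-04 * exp(-210e3 / (8.314 * 923.15)) = 6.45818e-16 m^2/s
Step 2: J = D * (C1 - C2) / dx
J = 6.45818e-16 * (2.38 - 1.93) / 3.1e-03
J = 9.375e-14 kg/(m^2*s)


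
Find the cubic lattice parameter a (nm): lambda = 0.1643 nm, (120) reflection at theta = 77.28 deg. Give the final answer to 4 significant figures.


d = lambda / (2*sin(theta))
d = 0.1643 / (2*sin(77.28 deg))
d = 0.0842169 nm
a = d * sqrt(h^2+k^2+l^2) = 0.0842169 * sqrt(5)
a = 0.1883 nm


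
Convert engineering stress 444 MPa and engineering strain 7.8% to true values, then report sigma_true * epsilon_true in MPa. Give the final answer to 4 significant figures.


sigma_true = sigma_eng * (1 + epsilon_eng)
sigma_true = 444 * (1 + 0.078) = 478.632 MPa
epsilon_true = ln(1 + epsilon_eng)
epsilon_true = ln(1 + 0.078) = 0.0751075
sigma_true * epsilon_true = 478.632 * 0.0751075 = 35.95 MPa


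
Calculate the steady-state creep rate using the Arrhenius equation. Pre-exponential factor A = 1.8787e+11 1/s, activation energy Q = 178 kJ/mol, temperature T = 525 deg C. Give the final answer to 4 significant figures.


rate = A * exp(-Q / (R*T))
T = 525 + 273.15 = 798.15 K
rate = 1.8787e+11 * exp(-178e3 / (8.314 * 798.15))
rate = 0.421 1/s


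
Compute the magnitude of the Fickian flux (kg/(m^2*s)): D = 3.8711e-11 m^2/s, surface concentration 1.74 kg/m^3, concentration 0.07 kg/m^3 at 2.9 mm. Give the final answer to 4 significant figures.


J = -D * (dC/dx) = D * (C1 - C2) / dx
J = 3.8711e-11 * (1.74 - 0.07) / 2.9e-03
J = 2.229e-08 kg/(m^2*s)


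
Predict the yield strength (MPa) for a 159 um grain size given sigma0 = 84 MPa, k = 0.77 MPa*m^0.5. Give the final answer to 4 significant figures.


sigma_y = sigma0 + k / sqrt(d)
d = 159 um = 1.59e-04 m
sigma_y = 84 + 0.77 / sqrt(1.59e-04)
sigma_y = 145.1 MPa


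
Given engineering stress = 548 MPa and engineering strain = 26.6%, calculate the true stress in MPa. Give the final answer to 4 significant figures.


sigma_true = sigma_eng * (1 + epsilon_eng)
sigma_true = 548 * (1 + 0.266)
sigma_true = 693.8 MPa


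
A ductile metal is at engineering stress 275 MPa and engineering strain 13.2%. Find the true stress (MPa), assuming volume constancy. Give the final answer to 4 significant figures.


sigma_true = sigma_eng * (1 + epsilon_eng)
sigma_true = 275 * (1 + 0.132)
sigma_true = 311.3 MPa


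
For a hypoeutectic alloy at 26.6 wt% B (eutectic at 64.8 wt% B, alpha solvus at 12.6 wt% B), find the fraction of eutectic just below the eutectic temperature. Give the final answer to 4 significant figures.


f_primary = (C_e - C0) / (C_e - C_alpha_max)
f_primary = (64.8 - 26.6) / (64.8 - 12.6)
f_primary = 0.731801
f_eutectic = 1 - 0.731801 = 0.2682


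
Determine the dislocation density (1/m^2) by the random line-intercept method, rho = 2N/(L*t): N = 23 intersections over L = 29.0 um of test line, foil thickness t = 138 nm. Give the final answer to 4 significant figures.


rho = 2N / (L * t)
L = 29.0 um = 2.9e-05 m, t = 138 nm = 1.38e-07 m
rho = 2 * 23 / (2.9e-05 * 1.38e-07)
rho = 1.149e+13 1/m^2


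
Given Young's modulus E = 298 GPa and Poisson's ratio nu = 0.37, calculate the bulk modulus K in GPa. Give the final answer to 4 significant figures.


K = E / (3*(1-2*nu))
K = 298 / (3*(1-2*0.37))
K = 382.1 GPa


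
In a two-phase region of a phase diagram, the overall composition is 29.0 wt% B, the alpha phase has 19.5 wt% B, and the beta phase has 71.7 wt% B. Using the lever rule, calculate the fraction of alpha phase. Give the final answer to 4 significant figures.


f_alpha = (C_beta - C0) / (C_beta - C_alpha)
f_alpha = (71.7 - 29.0) / (71.7 - 19.5)
f_alpha = 0.818


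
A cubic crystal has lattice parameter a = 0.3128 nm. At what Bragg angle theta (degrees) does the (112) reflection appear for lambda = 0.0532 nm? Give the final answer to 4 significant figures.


d = a / sqrt(h^2+k^2+l^2)
d = 0.3128 / sqrt(6) = 0.1277 nm
lambda = 2*d*sin(theta)  =>  sin(theta) = lambda / (2*d)
sin(theta) = 0.0532 / (2 * 0.1277) = 0.208301
theta = 12.02 deg


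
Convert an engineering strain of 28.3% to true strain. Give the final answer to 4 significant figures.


epsilon_true = ln(1 + epsilon_eng)
epsilon_true = ln(1 + 0.283)
epsilon_true = 0.2492


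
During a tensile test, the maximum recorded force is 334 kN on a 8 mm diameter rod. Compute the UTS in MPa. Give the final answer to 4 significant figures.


A0 = pi*(d/2)^2 = pi*(8/2)^2 = 50.2655 mm^2
UTS = F_max / A0 = 334*1000 / 50.2655
UTS = 6645 MPa


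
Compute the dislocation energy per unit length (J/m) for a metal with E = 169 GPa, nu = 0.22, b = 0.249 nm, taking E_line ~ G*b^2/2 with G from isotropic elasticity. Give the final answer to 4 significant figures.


Step 1: G = E / (2*(1+nu))
G = 169 / (2*(1+0.22)) = 69.2623 GPa = 6.92623e+10 Pa
Step 2: E_line = G*b^2/2
b = 0.249 nm = 2.49e-10 m
E_line = 0.5 * 6.92623e+10 * (2.49e-10)^2 = 2.147e-09 J/m


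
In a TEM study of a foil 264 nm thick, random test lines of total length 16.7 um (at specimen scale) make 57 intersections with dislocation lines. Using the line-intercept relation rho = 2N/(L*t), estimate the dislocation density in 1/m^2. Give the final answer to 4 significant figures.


rho = 2N / (L * t)
L = 16.7 um = 1.67e-05 m, t = 264 nm = 2.64e-07 m
rho = 2 * 57 / (1.67e-05 * 2.64e-07)
rho = 2.586e+13 1/m^2


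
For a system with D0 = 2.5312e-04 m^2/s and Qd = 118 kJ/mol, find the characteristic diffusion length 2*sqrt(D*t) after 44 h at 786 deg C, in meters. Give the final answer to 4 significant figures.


Step 1: D = D0 * exp(-Qd/(R*T))
T = 1059.15 K
D = 2.5312e-04 * exp(-118e3 / (8.314 * 1059.15)) = 3.83398e-10 m^2/s
Step 2: L = 2*sqrt(D*t)
t = 44 h = 158400 s
L = 2*sqrt(3.83398e-10 * 158400) = 0.01559 m


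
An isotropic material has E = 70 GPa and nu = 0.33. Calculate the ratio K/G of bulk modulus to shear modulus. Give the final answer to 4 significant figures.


G = E / (2*(1+nu))
G = 70 / (2*(1+0.33)) = 26.3158 GPa
K = E / (3*(1-2*nu))
K = 70 / (3*(1-2*0.33)) = 68.6275 GPa
K/G = 68.6275 / 26.3158 = 2.608
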